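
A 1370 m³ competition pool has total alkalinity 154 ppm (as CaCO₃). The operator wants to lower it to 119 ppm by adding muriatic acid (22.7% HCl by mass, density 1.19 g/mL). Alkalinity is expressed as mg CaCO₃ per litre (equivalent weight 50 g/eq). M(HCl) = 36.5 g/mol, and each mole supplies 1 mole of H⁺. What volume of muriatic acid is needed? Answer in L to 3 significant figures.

Volume: 1370 m³ = 1,370,000 L.
Alkalinity to neutralize: (154 − 119) = 35 mg/L as CaCO₃ × 1,370,000 L = 47,950 g as CaCO₃.
Equivalents of H⁺ required: 47,950 ÷ 50 g/eq = 959 eq = 959 mol HCl.
Mass of HCl: 959 × 36.5 = 35,000 g.
Mass of 22.7% solution: 35,000 / 0.227 = 154,200 g.
Volume: 154,200 g ÷ 1.19 g/mL = 129,600 mL.

130 L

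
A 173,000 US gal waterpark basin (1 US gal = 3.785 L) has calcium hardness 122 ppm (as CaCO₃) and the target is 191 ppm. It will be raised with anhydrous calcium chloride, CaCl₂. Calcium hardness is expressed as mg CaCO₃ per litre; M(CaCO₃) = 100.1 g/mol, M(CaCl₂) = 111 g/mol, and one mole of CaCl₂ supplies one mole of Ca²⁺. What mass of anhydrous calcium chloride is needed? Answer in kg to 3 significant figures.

50.1 kg

Volume: 173,000 US gal × 3.785 L/gal = 654,805 L.
Hardness to add: (191 − 122) = 69 mg/L as CaCO₃ × 654,805 L = 45,180 g as CaCO₃.
Moles of Ca²⁺ (1 mol Ca²⁺ ≡ 1 mol CaCO₃): 45,180 / 100.1 g/mol = 451.4 mol.
Mass of CaCl₂: 451.4 × 111 = 50,100 g.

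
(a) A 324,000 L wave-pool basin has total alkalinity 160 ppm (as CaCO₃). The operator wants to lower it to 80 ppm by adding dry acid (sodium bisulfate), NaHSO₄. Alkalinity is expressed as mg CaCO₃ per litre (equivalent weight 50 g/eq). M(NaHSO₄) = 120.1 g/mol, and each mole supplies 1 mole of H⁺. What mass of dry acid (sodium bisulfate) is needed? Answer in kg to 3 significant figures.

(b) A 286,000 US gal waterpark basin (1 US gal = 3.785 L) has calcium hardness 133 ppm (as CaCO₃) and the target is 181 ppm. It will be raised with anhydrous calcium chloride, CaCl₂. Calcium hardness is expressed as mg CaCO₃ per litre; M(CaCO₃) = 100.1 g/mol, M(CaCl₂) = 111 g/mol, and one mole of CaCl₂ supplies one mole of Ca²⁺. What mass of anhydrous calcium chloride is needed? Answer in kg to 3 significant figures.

(a) Alkalinity to neutralize: (160 − 80) = 80 mg/L as CaCO₃ × 324,000 L = 25,920 g as CaCO₃.
(a) Equivalents of H⁺ required: 25,920 ÷ 50 g/eq = 518.4 eq = 518.4 mol NaHSO₄.
(a) Mass of NaHSO₄: 518.4 × 120.1 = 62,260 g.

(b) Volume: 286,000 US gal × 3.785 L/gal = 1,082,510 L.
(b) Hardness to add: (181 − 133) = 48 mg/L as CaCO₃ × 1,082,510 L = 51,960 g as CaCO₃.
(b) Moles of Ca²⁺ (1 mol Ca²⁺ ≡ 1 mol CaCO₃): 51,960 / 100.1 g/mol = 519.1 mol.
(b) Mass of CaCl₂: 519.1 × 111 = 57,620 g.

(a) 62.3 kg; (b) 57.6 kg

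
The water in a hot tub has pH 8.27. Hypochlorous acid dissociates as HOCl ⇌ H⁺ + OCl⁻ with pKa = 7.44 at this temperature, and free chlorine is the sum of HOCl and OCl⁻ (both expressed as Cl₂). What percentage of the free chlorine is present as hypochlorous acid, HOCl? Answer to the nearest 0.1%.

12.9%

[OCl⁻]/[HOCl] = 10^(pH − pKa) = 10^(8.27 − 7.44) = 10^0.83 = 6.761.
Fraction as HOCl = 1 / (1 + 6.761) = 0.1289.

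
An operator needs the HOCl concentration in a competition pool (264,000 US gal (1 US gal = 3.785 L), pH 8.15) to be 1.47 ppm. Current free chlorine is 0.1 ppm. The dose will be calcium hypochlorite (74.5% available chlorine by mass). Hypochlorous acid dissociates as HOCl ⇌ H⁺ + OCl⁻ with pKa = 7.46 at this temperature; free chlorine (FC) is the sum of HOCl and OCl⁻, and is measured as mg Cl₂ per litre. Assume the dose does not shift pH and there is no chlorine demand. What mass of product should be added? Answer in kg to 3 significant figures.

Volume: 264,000 US gal × 3.785 L/gal = 999,240 L.
[OCl⁻]/[HOCl] = 10^(pH − pKa) = 10^(8.15 − 7.46) = 4.898; fraction as HOCl = 1/(1 + 4.898) = 0.1696.
Free chlorine required for 1.47 ppm HOCl: 1.47 / 0.1696 = 8.67 ppm.
FC to add: 8.67 − 0.1 = 8.57 mg/L as Cl₂.
Cl₂ equivalent: 8.57 mg/L × 999,240 L = 8563 g.
Product at 74.5% available Cl: 8563 / 0.745 = 11,490 g.

11.5 kg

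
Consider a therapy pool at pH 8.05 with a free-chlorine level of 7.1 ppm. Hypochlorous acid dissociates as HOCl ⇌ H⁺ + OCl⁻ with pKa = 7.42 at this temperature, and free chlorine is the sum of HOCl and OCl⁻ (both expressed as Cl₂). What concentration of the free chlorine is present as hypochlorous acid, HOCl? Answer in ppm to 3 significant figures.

[OCl⁻]/[HOCl] = 10^(pH − pKa) = 10^(8.05 − 7.42) = 10^0.63 = 4.266.
Fraction as HOCl = 1 / (1 + 4.266) = 0.1899.
HOCl = 0.1899 × 7.1 ppm = 1.348 ppm.

1.35 ppm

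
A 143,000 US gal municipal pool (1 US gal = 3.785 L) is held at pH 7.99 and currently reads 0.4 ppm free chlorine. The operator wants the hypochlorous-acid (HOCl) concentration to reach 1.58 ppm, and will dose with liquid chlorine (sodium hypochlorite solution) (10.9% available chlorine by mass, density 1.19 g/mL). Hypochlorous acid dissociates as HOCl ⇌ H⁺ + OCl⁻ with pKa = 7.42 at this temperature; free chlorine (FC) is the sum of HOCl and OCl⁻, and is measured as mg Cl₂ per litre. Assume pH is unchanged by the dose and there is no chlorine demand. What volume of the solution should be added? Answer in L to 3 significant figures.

29.4 L

Volume: 143,000 US gal × 3.785 L/gal = 541,255 L.
[OCl⁻]/[HOCl] = 10^(pH − pKa) = 10^(7.99 − 7.42) = 3.715; fraction as HOCl = 1/(1 + 3.715) = 0.2121.
Free chlorine required for 1.58 ppm HOCl: 1.58 / 0.2121 = 7.45 ppm.
FC to add: 7.45 − 0.4 = 7.05 mg/L as Cl₂.
Cl₂ equivalent: 7.05 mg/L × 541,255 L = 3816 g.
Product at 10.9% available Cl: 3816 / 0.109 = 35,010 g.
Volume: 35,010 g ÷ 1.19 g/mL = 29,420 mL.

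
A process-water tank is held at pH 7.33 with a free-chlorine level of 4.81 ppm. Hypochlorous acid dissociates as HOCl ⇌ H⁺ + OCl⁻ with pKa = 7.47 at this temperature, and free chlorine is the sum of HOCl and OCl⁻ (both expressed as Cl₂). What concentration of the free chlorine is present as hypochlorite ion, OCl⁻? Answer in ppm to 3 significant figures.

2.02 ppm

[OCl⁻]/[HOCl] = 10^(pH − pKa) = 10^(7.33 − 7.47) = 10^-0.14 = 0.7244.
Fraction as HOCl = 1 / (1 + 0.7244) = 0.5799.
OCl⁻ = (1 − 0.5799) × 4.81 ppm = 2.021 ppm.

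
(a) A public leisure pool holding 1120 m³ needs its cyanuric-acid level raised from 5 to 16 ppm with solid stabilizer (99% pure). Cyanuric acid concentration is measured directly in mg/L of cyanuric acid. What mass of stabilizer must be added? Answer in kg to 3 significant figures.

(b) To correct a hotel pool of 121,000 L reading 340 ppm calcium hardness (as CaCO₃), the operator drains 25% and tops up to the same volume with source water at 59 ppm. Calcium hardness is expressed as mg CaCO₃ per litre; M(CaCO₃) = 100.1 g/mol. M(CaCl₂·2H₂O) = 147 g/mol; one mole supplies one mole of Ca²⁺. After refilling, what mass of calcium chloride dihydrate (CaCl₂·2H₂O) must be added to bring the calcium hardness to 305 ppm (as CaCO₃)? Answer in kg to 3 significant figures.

(a) 12.4 kg; (b) 6.26 kg

(a) Volume: 1120 m³ = 1,120,000 L.
(a) CYA to add: (16 − 5) = 11 mg/L × 1,120,000 L = 12,320 g cyanuric acid.
(a) At 99% purity: 12,320 / 0.99 = 12,440 g product.

(b) After draining 25% and refilling: 340 × 0.75 + 59 × 0.25 = 269.75 ppm.
(b) Deficit to target: 305 − 269.75 = 35.25 mg/L.
(b) As CaCO₃: 35.25 mg/L × 121,000 L = 4265 g; ÷ 100.1 = 42.61 mol Ca²⁺.
(b) Mass: 42.61 × 147 = 6264 g.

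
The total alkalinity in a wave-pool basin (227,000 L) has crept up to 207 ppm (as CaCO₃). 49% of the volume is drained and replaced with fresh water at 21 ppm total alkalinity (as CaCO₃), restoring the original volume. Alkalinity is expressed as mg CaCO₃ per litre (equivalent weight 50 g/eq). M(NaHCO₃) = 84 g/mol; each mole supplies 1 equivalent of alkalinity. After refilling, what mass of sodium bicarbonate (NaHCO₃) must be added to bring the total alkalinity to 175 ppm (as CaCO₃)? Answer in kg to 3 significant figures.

After draining 49% and refilling: 207 × 0.51 + 21 × 0.49 = 115.86 ppm.
Deficit to target: 175 − 115.86 = 59.14 mg/L.
As CaCO₃: 59.14 mg/L × 227,000 L = 13,420 g; ÷ 50 g/eq ÷ 1 = 268.5 mol NaHCO₃.
Mass: 268.5 × 84 = 22,550 g.

22.6 kg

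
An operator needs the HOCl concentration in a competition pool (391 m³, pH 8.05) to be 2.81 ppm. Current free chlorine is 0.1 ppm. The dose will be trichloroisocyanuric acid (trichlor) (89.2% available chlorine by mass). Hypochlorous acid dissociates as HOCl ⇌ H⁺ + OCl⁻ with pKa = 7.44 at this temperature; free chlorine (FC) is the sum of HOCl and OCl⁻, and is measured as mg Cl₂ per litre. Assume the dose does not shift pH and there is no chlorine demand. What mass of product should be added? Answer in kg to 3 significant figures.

Volume: 391 m³ = 391,000 L.
[OCl⁻]/[HOCl] = 10^(pH − pKa) = 10^(8.05 − 7.44) = 4.074; fraction as HOCl = 1/(1 + 4.074) = 0.1971.
Free chlorine required for 2.81 ppm HOCl: 2.81 / 0.1971 = 14.26 ppm.
FC to add: 14.26 − 0.1 = 14.16 mg/L as Cl₂.
Cl₂ equivalent: 14.16 mg/L × 391,000 L = 5536 g.
Product at 89.2% available Cl: 5536 / 0.892 = 6206 g.

6.21 kg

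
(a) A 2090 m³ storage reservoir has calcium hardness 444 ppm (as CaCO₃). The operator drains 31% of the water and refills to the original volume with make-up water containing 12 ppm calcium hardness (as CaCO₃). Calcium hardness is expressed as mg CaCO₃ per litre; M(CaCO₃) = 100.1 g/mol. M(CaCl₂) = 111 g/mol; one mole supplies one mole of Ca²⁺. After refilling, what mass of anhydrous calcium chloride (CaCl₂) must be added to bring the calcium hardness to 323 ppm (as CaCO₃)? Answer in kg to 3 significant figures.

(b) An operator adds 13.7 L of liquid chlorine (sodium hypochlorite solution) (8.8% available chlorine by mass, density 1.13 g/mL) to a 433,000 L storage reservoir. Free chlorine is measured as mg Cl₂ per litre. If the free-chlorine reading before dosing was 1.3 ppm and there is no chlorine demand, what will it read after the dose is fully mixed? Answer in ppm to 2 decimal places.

(a) 29.9 kg; (b) 4.45 ppm

(a) Volume: 2090 m³ = 2,090,000 L.
(a) After draining 31% and refilling: 444 × 0.69 + 12 × 0.31 = 310.08 ppm.
(a) Deficit to target: 323 − 310.08 = 12.92 mg/L.
(a) As CaCO₃: 12.92 mg/L × 2,090,000 L = 27,000 g; ÷ 100.1 = 269.8 mol Ca²⁺.
(a) Mass: 269.8 × 111 = 29,940 g.

(b) Mass of solution: 13.7 L × 1000 mL/L × 1.13 g/mL = 15,480 g.
(b) Available chlorine delivered: 15,480 g × 0.088 = 1362 g as Cl₂.
(b) Concentration rise: 1362 g / 433,000 L = 3.146 mg/L = 3.15 ppm.
(b) Final FC: 1.3 + 3.15 = 4.45 ppm.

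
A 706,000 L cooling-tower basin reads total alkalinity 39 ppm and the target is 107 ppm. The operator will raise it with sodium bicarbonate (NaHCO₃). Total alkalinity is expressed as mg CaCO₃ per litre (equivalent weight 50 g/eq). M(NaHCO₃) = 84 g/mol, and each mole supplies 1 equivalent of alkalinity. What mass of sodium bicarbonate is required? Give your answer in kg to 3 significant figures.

Alkalinity to add: (107 − 39) = 68 mg/L as CaCO₃ × 706,000 L = 48,010 g as CaCO₃.
Equivalents: 48,010 g ÷ 50 g/eq = 960.2 eq.
NaHCO₃ supplies 1 eq per mole → 960.2 mol.
Mass: 960.2 mol × 84 g/mol = 80,650 g.

80.7 kg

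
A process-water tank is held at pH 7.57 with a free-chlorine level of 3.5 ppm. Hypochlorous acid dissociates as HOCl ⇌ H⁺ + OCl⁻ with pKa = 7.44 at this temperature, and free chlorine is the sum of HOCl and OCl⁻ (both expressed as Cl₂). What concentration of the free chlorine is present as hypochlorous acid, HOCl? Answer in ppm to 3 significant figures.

[OCl⁻]/[HOCl] = 10^(pH − pKa) = 10^(7.57 − 7.44) = 10^0.13 = 1.349.
Fraction as HOCl = 1 / (1 + 1.349) = 0.4257.
HOCl = 0.4257 × 3.5 ppm = 1.49 ppm.

1.49 ppm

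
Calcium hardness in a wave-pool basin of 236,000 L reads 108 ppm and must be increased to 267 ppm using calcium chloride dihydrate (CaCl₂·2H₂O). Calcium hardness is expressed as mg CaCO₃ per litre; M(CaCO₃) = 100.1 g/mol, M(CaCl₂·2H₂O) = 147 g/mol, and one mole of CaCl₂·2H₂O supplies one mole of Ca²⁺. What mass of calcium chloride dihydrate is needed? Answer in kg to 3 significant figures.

55.1 kg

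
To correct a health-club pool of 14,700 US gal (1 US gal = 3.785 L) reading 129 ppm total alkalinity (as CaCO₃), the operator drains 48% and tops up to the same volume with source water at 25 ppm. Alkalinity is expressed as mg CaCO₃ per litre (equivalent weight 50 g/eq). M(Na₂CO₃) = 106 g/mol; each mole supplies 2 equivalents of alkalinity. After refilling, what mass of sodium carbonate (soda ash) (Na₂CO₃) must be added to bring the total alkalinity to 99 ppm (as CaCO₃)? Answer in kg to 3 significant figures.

Volume: 14,700 US gal × 3.785 L/gal = 55,640 L.
After draining 48% and refilling: 129 × 0.52 + 25 × 0.48 = 79.08 ppm.
Deficit to target: 99 − 79.08 = 19.92 mg/L.
As CaCO₃: 19.92 mg/L × 55,640 L = 1108 g; ÷ 50 g/eq ÷ 2 = 11.08 mol Na₂CO₃.
Mass: 11.08 × 106 = 1175 g.

1.17 kg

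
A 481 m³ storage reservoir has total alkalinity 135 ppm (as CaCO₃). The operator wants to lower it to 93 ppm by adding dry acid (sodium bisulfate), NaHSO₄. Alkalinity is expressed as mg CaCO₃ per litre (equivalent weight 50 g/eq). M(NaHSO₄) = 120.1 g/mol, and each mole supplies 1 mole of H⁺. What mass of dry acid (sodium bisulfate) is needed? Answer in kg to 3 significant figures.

48.5 kg

Volume: 481 m³ = 481,000 L.
Alkalinity to neutralize: (135 − 93) = 42 mg/L as CaCO₃ × 481,000 L = 20,200 g as CaCO₃.
Equivalents of H⁺ required: 20,200 ÷ 50 g/eq = 404 eq = 404 mol NaHSO₄.
Mass of NaHSO₄: 404 × 120.1 = 48,530 g.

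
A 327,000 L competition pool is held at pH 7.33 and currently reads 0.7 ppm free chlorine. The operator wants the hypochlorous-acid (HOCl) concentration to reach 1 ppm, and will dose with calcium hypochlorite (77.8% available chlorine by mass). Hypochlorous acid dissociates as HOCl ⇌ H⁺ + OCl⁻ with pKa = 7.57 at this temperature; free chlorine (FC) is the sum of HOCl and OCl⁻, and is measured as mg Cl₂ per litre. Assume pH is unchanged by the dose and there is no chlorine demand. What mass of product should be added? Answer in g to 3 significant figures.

368 g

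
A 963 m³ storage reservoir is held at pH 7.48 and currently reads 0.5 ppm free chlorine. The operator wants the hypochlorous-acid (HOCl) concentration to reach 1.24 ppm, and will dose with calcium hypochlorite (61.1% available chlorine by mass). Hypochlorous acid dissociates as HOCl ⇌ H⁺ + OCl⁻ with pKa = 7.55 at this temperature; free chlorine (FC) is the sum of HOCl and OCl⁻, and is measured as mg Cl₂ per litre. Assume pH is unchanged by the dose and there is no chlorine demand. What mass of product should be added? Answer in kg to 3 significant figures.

2.83 kg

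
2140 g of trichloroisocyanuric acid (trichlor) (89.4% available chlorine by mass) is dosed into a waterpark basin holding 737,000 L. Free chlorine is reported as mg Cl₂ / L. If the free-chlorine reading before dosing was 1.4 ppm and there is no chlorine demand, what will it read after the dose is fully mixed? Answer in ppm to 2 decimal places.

Available chlorine delivered: 2140 g × 0.894 = 1913 g as Cl₂.
Concentration rise: 1913 g / 737,000 L = 2.596 mg/L = 2.60 ppm.
Final FC: 1.4 + 2.60 = 4.00 ppm.

4.00 ppm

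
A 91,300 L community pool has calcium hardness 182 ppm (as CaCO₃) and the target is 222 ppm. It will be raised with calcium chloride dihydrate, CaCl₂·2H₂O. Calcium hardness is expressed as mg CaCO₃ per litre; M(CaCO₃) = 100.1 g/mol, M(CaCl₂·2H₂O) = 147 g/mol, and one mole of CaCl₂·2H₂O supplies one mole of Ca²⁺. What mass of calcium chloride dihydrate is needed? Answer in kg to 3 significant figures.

Hardness to add: (222 − 182) = 40 mg/L as CaCO₃ × 91,300 L = 3652 g as CaCO₃.
Moles of Ca²⁺ (1 mol Ca²⁺ ≡ 1 mol CaCO₃): 3652 / 100.1 g/mol = 36.48 mol.
Mass of CaCl₂·2H₂O: 36.48 × 147 = 5363 g.

5.36 kg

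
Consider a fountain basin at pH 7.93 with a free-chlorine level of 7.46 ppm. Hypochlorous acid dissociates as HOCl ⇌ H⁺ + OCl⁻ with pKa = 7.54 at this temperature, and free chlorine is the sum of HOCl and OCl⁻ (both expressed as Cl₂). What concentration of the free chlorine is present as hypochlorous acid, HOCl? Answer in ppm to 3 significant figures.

2.16 ppm

[OCl⁻]/[HOCl] = 10^(pH − pKa) = 10^(7.93 − 7.54) = 10^0.39 = 2.455.
Fraction as HOCl = 1 / (1 + 2.455) = 0.2895.
HOCl = 0.2895 × 7.46 ppm = 2.159 ppm.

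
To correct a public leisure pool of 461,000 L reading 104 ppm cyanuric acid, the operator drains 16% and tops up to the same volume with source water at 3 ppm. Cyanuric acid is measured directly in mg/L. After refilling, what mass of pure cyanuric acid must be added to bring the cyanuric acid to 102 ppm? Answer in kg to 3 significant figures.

After draining 16% and refilling: 104 × 0.84 + 3 × 0.16 = 87.84 ppm.
Deficit to target: 102 − 87.84 = 14.16 mg/L.
Mass: 14.16 mg/L × 461,000 L = 6528 g cyanuric acid.

6.53 kg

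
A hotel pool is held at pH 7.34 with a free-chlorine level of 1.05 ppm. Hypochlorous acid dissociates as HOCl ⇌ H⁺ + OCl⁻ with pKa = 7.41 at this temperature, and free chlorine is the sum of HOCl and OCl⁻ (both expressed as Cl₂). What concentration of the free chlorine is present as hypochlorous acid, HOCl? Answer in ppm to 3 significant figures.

[OCl⁻]/[HOCl] = 10^(pH − pKa) = 10^(7.34 − 7.41) = 10^-0.07 = 0.8511.
Fraction as HOCl = 1 / (1 + 0.8511) = 0.5402.
HOCl = 0.5402 × 1.05 ppm = 0.5672 ppm.

0.567 ppm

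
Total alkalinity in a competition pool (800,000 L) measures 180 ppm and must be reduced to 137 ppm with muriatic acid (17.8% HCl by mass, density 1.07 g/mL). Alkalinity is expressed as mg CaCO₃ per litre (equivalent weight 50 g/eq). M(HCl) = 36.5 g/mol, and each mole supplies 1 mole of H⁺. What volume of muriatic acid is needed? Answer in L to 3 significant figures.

Alkalinity to neutralize: (180 − 137) = 43 mg/L as CaCO₃ × 800,000 L = 34,400 g as CaCO₃.
Equivalents of H⁺ required: 34,400 ÷ 50 g/eq = 688 eq = 688 mol HCl.
Mass of HCl: 688 × 36.5 = 25,110 g.
Mass of 17.8% solution: 25,110 / 0.178 = 141,100 g.
Volume: 141,100 g ÷ 1.07 g/mL = 131,800 mL.

132 L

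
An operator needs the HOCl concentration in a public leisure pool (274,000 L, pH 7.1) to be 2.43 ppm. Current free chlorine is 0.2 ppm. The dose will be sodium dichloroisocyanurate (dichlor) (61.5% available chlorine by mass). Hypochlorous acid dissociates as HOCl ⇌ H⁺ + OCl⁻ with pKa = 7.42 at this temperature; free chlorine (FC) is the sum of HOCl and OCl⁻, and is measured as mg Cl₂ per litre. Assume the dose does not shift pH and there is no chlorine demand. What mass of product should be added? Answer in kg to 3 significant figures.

1.51 kg

[OCl⁻]/[HOCl] = 10^(pH − pKa) = 10^(7.1 − 7.42) = 0.4786; fraction as HOCl = 1/(1 + 0.4786) = 0.6763.
Free chlorine required for 2.43 ppm HOCl: 2.43 / 0.6763 = 3.593 ppm.
FC to add: 3.593 − 0.2 = 3.393 mg/L as Cl₂.
Cl₂ equivalent: 3.393 mg/L × 274,000 L = 929.7 g.
Product at 61.5% available Cl: 929.7 / 0.615 = 1512 g.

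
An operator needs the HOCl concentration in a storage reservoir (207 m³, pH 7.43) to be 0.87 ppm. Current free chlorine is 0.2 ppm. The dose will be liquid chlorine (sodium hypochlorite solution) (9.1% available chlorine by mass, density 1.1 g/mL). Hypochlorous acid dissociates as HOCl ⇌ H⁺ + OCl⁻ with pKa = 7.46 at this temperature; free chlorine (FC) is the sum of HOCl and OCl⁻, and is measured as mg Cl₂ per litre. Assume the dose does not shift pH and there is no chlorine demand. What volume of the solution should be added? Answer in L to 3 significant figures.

Volume: 207 m³ = 207,000 L.
[OCl⁻]/[HOCl] = 10^(pH − pKa) = 10^(7.43 − 7.46) = 0.9333; fraction as HOCl = 1/(1 + 0.9333) = 0.5173.
Free chlorine required for 0.87 ppm HOCl: 0.87 / 0.5173 = 1.682 ppm.
FC to add: 1.682 − 0.2 = 1.482 mg/L as Cl₂.
Cl₂ equivalent: 1.482 mg/L × 207,000 L = 306.8 g.
Product at 9.1% available Cl: 306.8 / 0.091 = 3371 g.
Volume: 3371 g ÷ 1.1 g/mL = 3065 mL.

3.06 L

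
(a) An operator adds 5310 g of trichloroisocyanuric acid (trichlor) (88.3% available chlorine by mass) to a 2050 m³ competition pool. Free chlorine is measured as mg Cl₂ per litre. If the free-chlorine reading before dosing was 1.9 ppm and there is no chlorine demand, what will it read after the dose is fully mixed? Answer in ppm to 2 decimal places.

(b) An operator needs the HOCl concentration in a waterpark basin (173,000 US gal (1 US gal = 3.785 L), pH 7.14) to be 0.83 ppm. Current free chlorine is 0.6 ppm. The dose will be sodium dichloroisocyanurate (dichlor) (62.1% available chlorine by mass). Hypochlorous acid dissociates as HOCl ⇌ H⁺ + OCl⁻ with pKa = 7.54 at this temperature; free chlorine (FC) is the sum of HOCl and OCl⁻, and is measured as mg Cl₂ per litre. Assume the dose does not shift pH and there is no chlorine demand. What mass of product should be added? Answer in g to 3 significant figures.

(a) 4.19 ppm; (b) 591 g

(a) Volume: 2050 m³ = 2,050,000 L.
(a) Available chlorine delivered: 5310 g × 0.883 = 4689 g as Cl₂.
(a) Concentration rise: 4689 g / 2,050,000 L = 2.287 mg/L = 2.29 ppm.
(a) Final FC: 1.9 + 2.29 = 4.19 ppm.

(b) Volume: 173,000 US gal × 3.785 L/gal = 654,805 L.
(b) [OCl⁻]/[HOCl] = 10^(pH − pKa) = 10^(7.14 − 7.54) = 0.3981; fraction as HOCl = 1/(1 + 0.3981) = 0.7153.
(b) Free chlorine required for 0.83 ppm HOCl: 0.83 / 0.7153 = 1.16 ppm.
(b) FC to add: 1.16 − 0.6 = 0.5604 mg/L as Cl₂.
(b) Cl₂ equivalent: 0.5604 mg/L × 654,805 L = 367 g.
(b) Product at 62.1% available Cl: 367 / 0.621 = 590.9 g.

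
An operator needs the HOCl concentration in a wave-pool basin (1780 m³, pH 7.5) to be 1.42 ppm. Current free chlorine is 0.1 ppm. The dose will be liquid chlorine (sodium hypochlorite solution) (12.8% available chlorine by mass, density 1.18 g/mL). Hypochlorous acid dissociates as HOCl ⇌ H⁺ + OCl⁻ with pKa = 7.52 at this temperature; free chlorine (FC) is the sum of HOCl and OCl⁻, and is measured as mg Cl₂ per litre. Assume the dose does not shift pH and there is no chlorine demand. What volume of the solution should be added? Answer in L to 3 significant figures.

31.5 L

Volume: 1780 m³ = 1,780,000 L.
[OCl⁻]/[HOCl] = 10^(pH − pKa) = 10^(7.5 − 7.52) = 0.955; fraction as HOCl = 1/(1 + 0.955) = 0.5115.
Free chlorine required for 1.42 ppm HOCl: 1.42 / 0.5115 = 2.776 ppm.
FC to add: 2.776 − 0.1 = 2.676 mg/L as Cl₂.
Cl₂ equivalent: 2.676 mg/L × 1,780,000 L = 4763 g.
Product at 12.8% available Cl: 4763 / 0.128 = 37,210 g.
Volume: 37,210 g ÷ 1.18 g/mL = 31,540 mL.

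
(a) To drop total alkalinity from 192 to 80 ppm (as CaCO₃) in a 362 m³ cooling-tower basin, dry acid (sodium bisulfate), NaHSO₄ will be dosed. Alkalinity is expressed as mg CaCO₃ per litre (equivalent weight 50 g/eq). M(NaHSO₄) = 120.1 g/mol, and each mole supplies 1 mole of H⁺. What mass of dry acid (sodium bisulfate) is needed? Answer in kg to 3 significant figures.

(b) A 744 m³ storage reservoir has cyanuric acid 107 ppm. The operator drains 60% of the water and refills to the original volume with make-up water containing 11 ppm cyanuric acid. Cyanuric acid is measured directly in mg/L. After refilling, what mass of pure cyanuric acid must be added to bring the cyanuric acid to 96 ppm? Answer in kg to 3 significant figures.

(a) Volume: 362 m³ = 362,000 L.
(a) Alkalinity to neutralize: (192 − 80) = 112 mg/L as CaCO₃ × 362,000 L = 40,540 g as CaCO₃.
(a) Equivalents of H⁺ required: 40,540 ÷ 50 g/eq = 810.9 eq = 810.9 mol NaHSO₄.
(a) Mass of NaHSO₄: 810.9 × 120.1 = 97,390 g.

(b) Volume: 744 m³ = 744,000 L.
(b) After draining 60% and refilling: 107 × 0.40 + 11 × 0.60 = 49.4 ppm.
(b) Deficit to target: 96 − 49.4 = 46.6 mg/L.
(b) Mass: 46.6 mg/L × 744,000 L = 34,670 g cyanuric acid.

(a) 97.4 kg; (b) 34.7 kg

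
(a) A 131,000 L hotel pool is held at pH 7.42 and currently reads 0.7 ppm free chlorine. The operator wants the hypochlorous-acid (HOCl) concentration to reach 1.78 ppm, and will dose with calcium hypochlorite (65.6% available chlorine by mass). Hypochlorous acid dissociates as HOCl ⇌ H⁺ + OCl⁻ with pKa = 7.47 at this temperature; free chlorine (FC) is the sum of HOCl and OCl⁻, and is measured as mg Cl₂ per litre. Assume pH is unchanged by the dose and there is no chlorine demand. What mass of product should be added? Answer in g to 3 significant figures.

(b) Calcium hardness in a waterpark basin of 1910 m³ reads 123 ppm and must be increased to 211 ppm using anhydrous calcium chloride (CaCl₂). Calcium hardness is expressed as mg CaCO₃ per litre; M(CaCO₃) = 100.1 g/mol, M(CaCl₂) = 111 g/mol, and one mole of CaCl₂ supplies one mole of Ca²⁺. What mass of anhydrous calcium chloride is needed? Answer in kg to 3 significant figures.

(a) [OCl⁻]/[HOCl] = 10^(pH − pKa) = 10^(7.42 − 7.47) = 0.8913; fraction as HOCl = 1/(1 + 0.8913) = 0.5288.
(a) Free chlorine required for 1.78 ppm HOCl: 1.78 / 0.5288 = 3.366 ppm.
(a) FC to add: 3.366 − 0.7 = 2.666 mg/L as Cl₂.
(a) Cl₂ equivalent: 2.666 mg/L × 131,000 L = 349.3 g.
(a) Product at 65.6% available Cl: 349.3 / 0.656 = 532.5 g.

(b) Volume: 1910 m³ = 1,910,000 L.
(b) Hardness to add: (211 − 123) = 88 mg/L as CaCO₃ × 1,910,000 L = 168,100 g as CaCO₃.
(b) Moles of Ca²⁺ (1 mol Ca²⁺ ≡ 1 mol CaCO₃): 168,100 / 100.1 g/mol = 1679 mol.
(b) Mass of CaCl₂: 1679 × 111 = 186,400 g.

(a) 532 g; (b) 186 kg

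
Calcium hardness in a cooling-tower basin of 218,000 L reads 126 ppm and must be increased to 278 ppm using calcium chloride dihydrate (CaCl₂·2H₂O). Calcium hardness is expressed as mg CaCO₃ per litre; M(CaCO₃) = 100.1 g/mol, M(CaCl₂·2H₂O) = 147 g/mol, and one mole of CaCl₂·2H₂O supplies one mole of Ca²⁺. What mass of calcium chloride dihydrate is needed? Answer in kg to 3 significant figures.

48.7 kg

Hardness to add: (278 − 126) = 152 mg/L as CaCO₃ × 218,000 L = 33,140 g as CaCO₃.
Moles of Ca²⁺ (1 mol Ca²⁺ ≡ 1 mol CaCO₃): 33,140 / 100.1 g/mol = 331 mol.
Mass of CaCl₂·2H₂O: 331 × 147 = 48,660 g.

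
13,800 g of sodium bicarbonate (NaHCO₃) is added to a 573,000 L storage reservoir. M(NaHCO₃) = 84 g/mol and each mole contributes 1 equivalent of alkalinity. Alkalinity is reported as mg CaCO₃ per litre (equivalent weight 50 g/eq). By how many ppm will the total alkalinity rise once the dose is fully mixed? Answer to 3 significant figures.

14.3 ppm

Moles of NaHCO₃: 13,800 g ÷ 84 g/mol = 164.3 mol → 164.3 eq of alkalinity.
As CaCO₃: 164.3 eq × 50 g/eq = 8214 g.
Rise: 8214 g / 573,000 L × 1000 = 14.34 mg/L.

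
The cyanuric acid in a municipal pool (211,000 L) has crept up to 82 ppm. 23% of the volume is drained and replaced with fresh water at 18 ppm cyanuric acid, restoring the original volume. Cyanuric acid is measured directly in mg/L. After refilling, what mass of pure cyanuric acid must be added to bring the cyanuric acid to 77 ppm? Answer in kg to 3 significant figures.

After draining 23% and refilling: 82 × 0.77 + 18 × 0.23 = 67.28 ppm.
Deficit to target: 77 − 67.28 = 9.72 mg/L.
Mass: 9.72 mg/L × 211,000 L = 2051 g cyanuric acid.

2.05 kg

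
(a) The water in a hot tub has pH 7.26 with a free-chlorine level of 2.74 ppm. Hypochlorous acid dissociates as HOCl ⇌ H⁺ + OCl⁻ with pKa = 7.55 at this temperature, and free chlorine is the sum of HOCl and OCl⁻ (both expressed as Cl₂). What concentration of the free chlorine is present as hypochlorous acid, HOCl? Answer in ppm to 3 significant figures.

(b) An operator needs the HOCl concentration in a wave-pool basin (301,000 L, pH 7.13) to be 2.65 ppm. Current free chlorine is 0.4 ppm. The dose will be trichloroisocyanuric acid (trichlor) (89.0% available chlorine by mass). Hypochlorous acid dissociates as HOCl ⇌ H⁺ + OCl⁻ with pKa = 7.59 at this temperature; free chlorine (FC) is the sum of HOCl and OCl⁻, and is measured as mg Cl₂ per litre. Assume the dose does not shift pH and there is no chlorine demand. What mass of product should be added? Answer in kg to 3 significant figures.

(a) 1.81 ppm; (b) 1.07 kg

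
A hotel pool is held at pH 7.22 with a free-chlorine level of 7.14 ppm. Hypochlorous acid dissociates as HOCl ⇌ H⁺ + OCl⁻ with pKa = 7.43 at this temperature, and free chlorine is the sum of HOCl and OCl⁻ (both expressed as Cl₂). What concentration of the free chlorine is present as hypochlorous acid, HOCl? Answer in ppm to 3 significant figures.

4.42 ppm

[OCl⁻]/[HOCl] = 10^(pH − pKa) = 10^(7.22 − 7.43) = 10^-0.21 = 0.6166.
Fraction as HOCl = 1 / (1 + 0.6166) = 0.6186.
HOCl = 0.6186 × 7.14 ppm = 4.417 ppm.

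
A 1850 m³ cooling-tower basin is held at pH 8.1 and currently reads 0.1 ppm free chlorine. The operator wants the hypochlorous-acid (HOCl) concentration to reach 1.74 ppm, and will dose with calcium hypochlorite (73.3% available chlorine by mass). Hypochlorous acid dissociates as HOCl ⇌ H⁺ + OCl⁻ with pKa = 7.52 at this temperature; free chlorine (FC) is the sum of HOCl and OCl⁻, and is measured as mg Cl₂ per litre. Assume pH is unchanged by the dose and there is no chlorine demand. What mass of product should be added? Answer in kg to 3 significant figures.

Volume: 1850 m³ = 1,850,000 L.
[OCl⁻]/[HOCl] = 10^(pH − pKa) = 10^(8.1 − 7.52) = 3.802; fraction as HOCl = 1/(1 + 3.802) = 0.2083.
Free chlorine required for 1.74 ppm HOCl: 1.74 / 0.2083 = 8.355 ppm.
FC to add: 8.355 − 0.1 = 8.255 mg/L as Cl₂.
Cl₂ equivalent: 8.255 mg/L × 1,850,000 L = 15,270 g.
Product at 73.3% available Cl: 15,270 / 0.733 = 20,840 g.

20.8 kg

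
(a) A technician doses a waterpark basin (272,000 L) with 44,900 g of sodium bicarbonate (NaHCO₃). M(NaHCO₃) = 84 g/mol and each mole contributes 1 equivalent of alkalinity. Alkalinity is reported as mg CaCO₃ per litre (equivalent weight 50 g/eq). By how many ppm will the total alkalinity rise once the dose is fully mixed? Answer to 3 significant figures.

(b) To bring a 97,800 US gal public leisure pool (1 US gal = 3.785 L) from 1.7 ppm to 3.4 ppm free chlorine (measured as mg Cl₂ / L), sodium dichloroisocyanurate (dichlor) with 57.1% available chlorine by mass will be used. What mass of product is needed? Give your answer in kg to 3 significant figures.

(a) 98.3 ppm; (b) 1.10 kg

(a) Moles of NaHCO₃: 44,900 g ÷ 84 g/mol = 534.5 mol → 534.5 eq of alkalinity.
(a) As CaCO₃: 534.5 eq × 50 g/eq = 26,730 g.
(a) Rise: 26,730 g / 272,000 L × 1000 = 98.26 mg/L.

(b) Volume: 97,800 US gal × 3.785 L/gal = 370,173 L.
(b) Chlorine deficit: 3.4 − 1.7 = 1.7 ppm = 1.7 mg/L as Cl₂.
(b) Cl₂ equivalent needed: 1.7 mg/L × 370,173 L = 629,300 mg = 629.3 g.
(b) Product at 57.1% available chlorine: 629.3 / 0.571 = 1102 g.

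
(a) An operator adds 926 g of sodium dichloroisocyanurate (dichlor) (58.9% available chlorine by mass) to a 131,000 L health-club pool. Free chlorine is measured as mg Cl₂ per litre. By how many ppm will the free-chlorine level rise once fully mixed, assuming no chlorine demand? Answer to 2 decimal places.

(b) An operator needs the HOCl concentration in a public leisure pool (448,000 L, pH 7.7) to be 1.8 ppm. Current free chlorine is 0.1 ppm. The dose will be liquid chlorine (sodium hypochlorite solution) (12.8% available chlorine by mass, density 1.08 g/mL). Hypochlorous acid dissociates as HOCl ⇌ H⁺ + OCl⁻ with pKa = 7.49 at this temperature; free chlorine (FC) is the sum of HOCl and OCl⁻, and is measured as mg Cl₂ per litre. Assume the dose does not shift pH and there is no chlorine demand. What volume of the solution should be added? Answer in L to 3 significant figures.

(a) Available chlorine delivered: 926 g × 0.589 = 545.4 g as Cl₂.
(a) Concentration rise: 545.4 g / 131,000 L = 4.163 mg/L = 4.16 ppm.

(b) [OCl⁻]/[HOCl] = 10^(pH − pKa) = 10^(7.7 − 7.49) = 1.622; fraction as HOCl = 1/(1 + 1.622) = 0.3814.
(b) Free chlorine required for 1.8 ppm HOCl: 1.8 / 0.3814 = 4.719 ppm.
(b) FC to add: 4.719 − 0.1 = 4.619 mg/L as Cl₂.
(b) Cl₂ equivalent: 4.619 mg/L × 448,000 L = 2069 g.
(b) Product at 12.8% available Cl: 2069 / 0.128 = 16,170 g.
(b) Volume: 16,170 g ÷ 1.08 g/mL = 14,970 mL.

(a) 4.16 ppm; (b) 15.0 L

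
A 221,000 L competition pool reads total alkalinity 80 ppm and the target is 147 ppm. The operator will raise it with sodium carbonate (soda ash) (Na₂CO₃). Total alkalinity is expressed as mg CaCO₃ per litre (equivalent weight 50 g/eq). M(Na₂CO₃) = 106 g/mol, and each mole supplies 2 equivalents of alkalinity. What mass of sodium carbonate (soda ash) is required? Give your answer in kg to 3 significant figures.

15.7 kg

Alkalinity to add: (147 − 80) = 67 mg/L as CaCO₃ × 221,000 L = 14,810 g as CaCO₃.
Equivalents: 14,810 g ÷ 50 g/eq = 296.1 eq.
Each mole of Na₂CO₃ supplies 2 eq, so 296.1 / 2 = 148.1 mol.
Mass: 148.1 mol × 106 g/mol = 15,700 g.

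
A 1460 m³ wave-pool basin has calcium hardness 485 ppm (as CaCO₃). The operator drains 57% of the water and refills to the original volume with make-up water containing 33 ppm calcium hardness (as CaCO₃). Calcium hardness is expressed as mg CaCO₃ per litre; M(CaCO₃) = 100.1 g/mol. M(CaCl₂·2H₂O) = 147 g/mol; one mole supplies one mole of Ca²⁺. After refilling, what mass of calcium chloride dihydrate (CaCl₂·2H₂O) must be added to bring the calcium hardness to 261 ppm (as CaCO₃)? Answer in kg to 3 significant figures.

72.1 kg

Volume: 1460 m³ = 1,460,000 L.
After draining 57% and refilling: 485 × 0.43 + 33 × 0.57 = 227.36 ppm.
Deficit to target: 261 − 227.36 = 33.64 mg/L.
As CaCO₃: 33.64 mg/L × 1,460,000 L = 49,110 g; ÷ 100.1 = 490.7 mol Ca²⁺.
Mass: 490.7 × 147 = 72,130 g.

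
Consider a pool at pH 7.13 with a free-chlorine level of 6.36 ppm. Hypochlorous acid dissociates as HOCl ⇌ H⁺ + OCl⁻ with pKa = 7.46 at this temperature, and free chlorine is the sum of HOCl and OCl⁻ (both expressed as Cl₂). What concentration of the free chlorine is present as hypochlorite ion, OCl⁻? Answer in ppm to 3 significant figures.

[OCl⁻]/[HOCl] = 10^(pH − pKa) = 10^(7.13 − 7.46) = 10^-0.33 = 0.4677.
Fraction as HOCl = 1 / (1 + 0.4677) = 0.6813.
OCl⁻ = (1 − 0.6813) × 6.36 ppm = 2.027 ppm.

2.03 ppm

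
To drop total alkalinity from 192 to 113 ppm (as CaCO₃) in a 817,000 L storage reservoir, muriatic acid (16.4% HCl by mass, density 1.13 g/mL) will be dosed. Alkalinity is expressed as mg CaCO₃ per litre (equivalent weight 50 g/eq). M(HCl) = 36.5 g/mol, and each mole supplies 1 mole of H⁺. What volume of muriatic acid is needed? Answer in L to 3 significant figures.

254 L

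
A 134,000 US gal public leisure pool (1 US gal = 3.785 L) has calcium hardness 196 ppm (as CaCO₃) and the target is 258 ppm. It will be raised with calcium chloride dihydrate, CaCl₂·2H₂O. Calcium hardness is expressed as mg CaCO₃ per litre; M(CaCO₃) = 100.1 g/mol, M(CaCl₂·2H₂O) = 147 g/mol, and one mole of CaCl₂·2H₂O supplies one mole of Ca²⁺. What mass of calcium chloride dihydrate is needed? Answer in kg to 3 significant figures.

46.2 kg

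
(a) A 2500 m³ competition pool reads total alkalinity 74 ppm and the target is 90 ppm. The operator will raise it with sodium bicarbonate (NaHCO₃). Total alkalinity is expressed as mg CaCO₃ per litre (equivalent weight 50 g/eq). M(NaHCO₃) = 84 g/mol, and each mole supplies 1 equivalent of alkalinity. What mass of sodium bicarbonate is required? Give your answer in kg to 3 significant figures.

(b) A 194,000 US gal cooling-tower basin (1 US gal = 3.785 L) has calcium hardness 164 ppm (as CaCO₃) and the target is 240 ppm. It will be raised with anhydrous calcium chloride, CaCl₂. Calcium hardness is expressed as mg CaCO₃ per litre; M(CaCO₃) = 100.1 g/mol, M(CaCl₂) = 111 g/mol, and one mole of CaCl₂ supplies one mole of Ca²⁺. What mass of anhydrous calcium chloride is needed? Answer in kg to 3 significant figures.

(a) Volume: 2500 m³ = 2,500,000 L.
(a) Alkalinity to add: (90 − 74) = 16 mg/L as CaCO₃ × 2,500,000 L = 40,000 g as CaCO₃.
(a) Equivalents: 40,000 g ÷ 50 g/eq = 800 eq.
(a) NaHCO₃ supplies 1 eq per mole → 800 mol.
(a) Mass: 800 mol × 84 g/mol = 67,200 g.

(b) Volume: 194,000 US gal × 3.785 L/gal = 734,290 L.
(b) Hardness to add: (240 − 164) = 76 mg/L as CaCO₃ × 734,290 L = 55,810 g as CaCO₃.
(b) Moles of Ca²⁺ (1 mol Ca²⁺ ≡ 1 mol CaCO₃): 55,810 / 100.1 g/mol = 557.5 mol.
(b) Mass of CaCl₂: 557.5 × 111 = 61,880 g.

(a) 67.2 kg; (b) 61.9 kg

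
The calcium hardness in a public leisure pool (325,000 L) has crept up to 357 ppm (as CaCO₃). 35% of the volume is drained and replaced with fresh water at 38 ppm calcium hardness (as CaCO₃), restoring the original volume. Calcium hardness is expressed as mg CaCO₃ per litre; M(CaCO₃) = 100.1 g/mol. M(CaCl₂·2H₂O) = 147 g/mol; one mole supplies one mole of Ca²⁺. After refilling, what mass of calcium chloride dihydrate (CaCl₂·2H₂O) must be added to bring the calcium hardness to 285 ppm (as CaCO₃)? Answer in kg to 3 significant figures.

18.9 kg

After draining 35% and refilling: 357 × 0.65 + 38 × 0.35 = 245.35 ppm.
Deficit to target: 285 − 245.35 = 39.65 mg/L.
As CaCO₃: 39.65 mg/L × 325,000 L = 12,890 g; ÷ 100.1 = 128.7 mol Ca²⁺.
Mass: 128.7 × 147 = 18,920 g.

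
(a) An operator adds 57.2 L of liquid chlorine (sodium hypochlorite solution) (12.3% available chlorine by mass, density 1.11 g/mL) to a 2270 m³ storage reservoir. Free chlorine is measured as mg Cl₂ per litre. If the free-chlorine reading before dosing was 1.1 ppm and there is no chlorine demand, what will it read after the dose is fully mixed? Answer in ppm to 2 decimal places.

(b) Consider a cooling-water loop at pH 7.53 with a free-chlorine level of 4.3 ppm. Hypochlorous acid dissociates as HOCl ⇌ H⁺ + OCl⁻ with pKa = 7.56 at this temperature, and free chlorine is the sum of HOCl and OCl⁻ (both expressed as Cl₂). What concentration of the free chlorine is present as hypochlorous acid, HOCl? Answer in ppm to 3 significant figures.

(a) Volume: 2270 m³ = 2,270,000 L.
(a) Mass of solution: 57.2 L × 1000 mL/L × 1.11 g/mL = 63,490 g.
(a) Available chlorine delivered: 63,490 g × 0.123 = 7810 g as Cl₂.
(a) Concentration rise: 7810 g / 2,270,000 L = 3.44 mg/L = 3.44 ppm.
(a) Final FC: 1.1 + 3.44 = 4.54 ppm.

(b) [OCl⁻]/[HOCl] = 10^(pH − pKa) = 10^(7.53 − 7.56) = 10^-0.03 = 0.9333.
(b) Fraction as HOCl = 1 / (1 + 0.9333) = 0.5173.
(b) HOCl = 0.5173 × 4.3 ppm = 2.224 ppm.

(a) 4.54 ppm; (b) 2.22 ppm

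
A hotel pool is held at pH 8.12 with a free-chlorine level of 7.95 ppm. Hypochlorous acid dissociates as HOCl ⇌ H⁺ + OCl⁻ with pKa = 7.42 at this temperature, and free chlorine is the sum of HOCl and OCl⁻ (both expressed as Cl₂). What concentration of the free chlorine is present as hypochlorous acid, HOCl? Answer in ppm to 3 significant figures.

1.32 ppm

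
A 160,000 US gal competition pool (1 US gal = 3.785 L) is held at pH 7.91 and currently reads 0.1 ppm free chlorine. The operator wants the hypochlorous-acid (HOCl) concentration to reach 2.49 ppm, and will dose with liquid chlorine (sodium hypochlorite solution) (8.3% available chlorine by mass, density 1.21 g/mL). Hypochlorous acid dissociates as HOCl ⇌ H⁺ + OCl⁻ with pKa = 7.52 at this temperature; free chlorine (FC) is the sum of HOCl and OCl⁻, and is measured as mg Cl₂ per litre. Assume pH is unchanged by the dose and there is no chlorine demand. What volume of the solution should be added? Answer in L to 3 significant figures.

51.3 L

Volume: 160,000 US gal × 3.785 L/gal = 605,600 L.
[OCl⁻]/[HOCl] = 10^(pH − pKa) = 10^(7.91 − 7.52) = 2.455; fraction as HOCl = 1/(1 + 2.455) = 0.2895.
Free chlorine required for 2.49 ppm HOCl: 2.49 / 0.2895 = 8.602 ppm.
FC to add: 8.602 − 0.1 = 8.502 mg/L as Cl₂.
Cl₂ equivalent: 8.502 mg/L × 605,600 L = 5149 g.
Product at 8.3% available Cl: 5149 / 0.083 = 62,040 g.
Volume: 62,040 g ÷ 1.21 g/mL = 51,270 mL.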